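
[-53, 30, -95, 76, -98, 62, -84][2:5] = [-95, 76, -98]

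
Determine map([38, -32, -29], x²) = [1444, 1024, 841]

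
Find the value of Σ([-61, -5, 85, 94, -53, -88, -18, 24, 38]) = (-61) + (-5) + 85 + 94 + (-53) + (-88) + (-18) + 24 + 38
= 16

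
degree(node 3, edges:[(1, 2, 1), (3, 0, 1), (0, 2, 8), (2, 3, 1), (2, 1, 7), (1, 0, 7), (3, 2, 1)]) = 3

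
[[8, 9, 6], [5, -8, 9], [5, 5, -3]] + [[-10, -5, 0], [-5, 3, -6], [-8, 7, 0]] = [[-2, 4, 6], [0, -5, 3], [-3, 12, -3]]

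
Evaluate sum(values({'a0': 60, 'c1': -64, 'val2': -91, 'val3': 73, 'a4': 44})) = 60 + (-64) + (-91) + 73 + 44
= 22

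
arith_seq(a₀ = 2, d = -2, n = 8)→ a_0 = 2 + 0*-2 = 2
a_1 = 2 + 1*-2 = 0
a_2 = 2 + 2*-2 = -2
...
= [2, 0, -2, -4, -6, -8, -10, -12]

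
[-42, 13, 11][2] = 11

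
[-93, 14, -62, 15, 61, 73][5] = 73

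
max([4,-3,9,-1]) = 9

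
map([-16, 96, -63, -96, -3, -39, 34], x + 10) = [-6, 106, -53, -86, 7, -29, 44]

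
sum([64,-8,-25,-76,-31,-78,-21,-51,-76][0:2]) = slice → [64, -8]
64 + (-8)
= 56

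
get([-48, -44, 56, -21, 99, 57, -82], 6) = -82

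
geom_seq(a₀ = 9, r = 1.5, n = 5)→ a_0 = 9*1.5^0 = 9.0
a_1 = 9*1.5^1 = 13.5
a_2 = 9*1.5^2 = 20.25
...
= [9.0, 13.5, 20.25, 30.375, 45.5625]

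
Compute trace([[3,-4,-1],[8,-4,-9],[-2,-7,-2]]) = diagonal: 3 + (-4) + (-2)
= -3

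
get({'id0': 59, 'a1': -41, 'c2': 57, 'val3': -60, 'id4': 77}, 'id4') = 77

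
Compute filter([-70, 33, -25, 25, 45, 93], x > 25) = [33, 45, 93]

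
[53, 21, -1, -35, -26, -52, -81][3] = -35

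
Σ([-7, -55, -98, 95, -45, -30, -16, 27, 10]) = -119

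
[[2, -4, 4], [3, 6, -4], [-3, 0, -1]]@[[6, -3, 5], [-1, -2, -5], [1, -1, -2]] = [[20, -2, 22], [8, -17, -7], [-19, 10, -13]]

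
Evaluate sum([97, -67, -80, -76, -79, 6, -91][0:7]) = slice → [97, -67, -80, -76, -79, 6, -91]
97 + (-67) + (-80) + (-76) + (-79) + 6 + (-91)
= -290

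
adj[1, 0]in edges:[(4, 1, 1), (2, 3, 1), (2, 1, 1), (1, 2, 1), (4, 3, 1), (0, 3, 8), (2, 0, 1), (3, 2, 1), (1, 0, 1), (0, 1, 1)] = 1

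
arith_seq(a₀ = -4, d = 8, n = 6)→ [-4, 4, 12, 20, 28, 36]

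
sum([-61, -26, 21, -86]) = -152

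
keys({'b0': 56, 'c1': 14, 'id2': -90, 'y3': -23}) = ['b0', 'c1', 'id2', 'y3']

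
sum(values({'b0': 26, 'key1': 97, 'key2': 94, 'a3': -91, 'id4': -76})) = 26 + 97 + 94 + (-91) + (-76)
= 50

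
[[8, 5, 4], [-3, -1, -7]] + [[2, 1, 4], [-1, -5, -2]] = [[10, 6, 8], [-4, -6, -9]]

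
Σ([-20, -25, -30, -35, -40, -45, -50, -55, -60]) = (-20) + (-25) + (-30) + (-35) + (-40) + (-45) + (-50) + (-55) + (-60)
= -360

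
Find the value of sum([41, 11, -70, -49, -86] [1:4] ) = -108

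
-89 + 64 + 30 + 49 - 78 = -24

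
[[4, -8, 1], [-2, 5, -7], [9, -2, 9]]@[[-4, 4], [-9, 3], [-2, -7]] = [[54, -15], [-23, 56], [-36, -33]]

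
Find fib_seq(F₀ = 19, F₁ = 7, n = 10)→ [19, 7, 26, 33, 59, 92, 151, 243, 394, 637]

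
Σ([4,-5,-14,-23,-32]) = 4 + (-5) + (-14) + (-23) + (-32)
= -70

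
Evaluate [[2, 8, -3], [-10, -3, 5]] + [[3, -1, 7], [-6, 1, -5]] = [[5, 7, 4], [-16, -2, 0]]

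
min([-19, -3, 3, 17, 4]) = -19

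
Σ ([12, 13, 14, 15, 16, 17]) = 12 + 13 + 14 + 15 + 16 + 17
= 87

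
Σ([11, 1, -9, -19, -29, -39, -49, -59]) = -192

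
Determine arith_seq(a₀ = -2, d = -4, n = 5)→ [-2, -6, -10, -14, -18]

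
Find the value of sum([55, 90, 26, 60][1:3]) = slice → [90, 26]
90 + 26
= 116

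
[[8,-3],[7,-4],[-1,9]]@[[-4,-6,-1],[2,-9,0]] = [[-38, -21, -8], [-36, -6, -7], [22, -75, 1]]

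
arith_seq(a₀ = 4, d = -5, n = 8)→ a_0 = 4 + 0*-5 = 4
a_1 = 4 + 1*-5 = -1
a_2 = 4 + 2*-5 = -6
...
= [4, -1, -6, -11, -16, -21, -26, -31]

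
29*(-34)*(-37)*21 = 766122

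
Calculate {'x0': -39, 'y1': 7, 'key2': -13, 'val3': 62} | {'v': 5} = {'x0': -39, 'y1': 7, 'key2': -13, 'val3': 62, 'v': 5}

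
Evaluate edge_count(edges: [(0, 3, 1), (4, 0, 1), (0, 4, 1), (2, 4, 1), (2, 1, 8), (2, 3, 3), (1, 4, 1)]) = 7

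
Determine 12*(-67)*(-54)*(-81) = -3516696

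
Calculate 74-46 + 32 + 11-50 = 21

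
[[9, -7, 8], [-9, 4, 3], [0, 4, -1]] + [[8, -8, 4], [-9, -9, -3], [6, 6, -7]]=[[17, -15, 12], [-18, -5, 0], [6, 10, -8]]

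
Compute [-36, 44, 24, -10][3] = -10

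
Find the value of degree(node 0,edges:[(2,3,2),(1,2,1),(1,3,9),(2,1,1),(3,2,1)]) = 0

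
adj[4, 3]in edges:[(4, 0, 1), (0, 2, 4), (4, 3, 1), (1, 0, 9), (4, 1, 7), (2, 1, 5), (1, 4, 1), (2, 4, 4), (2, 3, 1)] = 1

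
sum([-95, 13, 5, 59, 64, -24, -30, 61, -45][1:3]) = 18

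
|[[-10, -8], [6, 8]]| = (-10)*(8) - (-8)*(6)
= -32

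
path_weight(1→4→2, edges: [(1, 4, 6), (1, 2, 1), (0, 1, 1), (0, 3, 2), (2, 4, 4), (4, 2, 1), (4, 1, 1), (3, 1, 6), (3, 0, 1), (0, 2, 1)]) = w(1→4)=6 + w(4→2)=1
= 7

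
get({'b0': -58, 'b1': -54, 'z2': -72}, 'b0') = -58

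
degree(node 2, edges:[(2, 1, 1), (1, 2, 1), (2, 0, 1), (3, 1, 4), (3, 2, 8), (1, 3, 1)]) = incident: (2,1), (1,2), (2,0), (3,2)
= 4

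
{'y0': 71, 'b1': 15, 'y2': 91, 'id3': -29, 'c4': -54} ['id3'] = -29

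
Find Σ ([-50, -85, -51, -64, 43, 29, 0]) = (-50) + (-85) + (-51) + (-64) + 43 + 29 + 0
= -178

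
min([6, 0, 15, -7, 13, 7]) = -7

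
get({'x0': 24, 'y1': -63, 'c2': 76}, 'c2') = 76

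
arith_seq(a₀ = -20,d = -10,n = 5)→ [-20, -30, -40, -50, -60]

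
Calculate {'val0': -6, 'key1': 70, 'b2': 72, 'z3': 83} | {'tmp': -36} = {'val0': -6, 'key1': 70, 'b2': 72, 'z3': 83, 'tmp': -36}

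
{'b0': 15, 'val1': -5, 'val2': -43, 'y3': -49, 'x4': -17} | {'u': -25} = {'b0': 15, 'val1': -5, 'val2': -43, 'y3': -49, 'x4': -17, 'u': -25}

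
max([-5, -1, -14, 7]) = 7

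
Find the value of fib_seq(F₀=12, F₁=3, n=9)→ F_2 = F_1 + F_0 = 15
F_3 = F_2 + F_1 = 18
F_4 = F_3 + F_2 = 33
...
= [12, 3, 15, 18, 33, 51, 84, 135, 219]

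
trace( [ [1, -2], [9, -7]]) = -6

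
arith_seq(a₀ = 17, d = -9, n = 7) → a_0 = 17 + 0*-9 = 17
a_1 = 17 + 1*-9 = 8
a_2 = 17 + 2*-9 = -1
...
= [17, 8, -1, -10, -19, -28, -37]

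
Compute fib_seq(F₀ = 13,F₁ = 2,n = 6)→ F_2 = F_1 + F_0 = 15
F_3 = F_2 + F_1 = 17
F_4 = F_3 + F_2 = 32
...
= [13, 2, 15, 17, 32, 49]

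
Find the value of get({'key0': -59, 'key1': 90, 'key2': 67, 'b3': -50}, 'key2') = 67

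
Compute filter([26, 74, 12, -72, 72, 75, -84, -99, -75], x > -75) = keep x where x > -75: 26✓, 74✓, 12✓, -72✓, 72✓, 75✓, -84✗, -99✗, -75✗
= [26, 74, 12, -72, 72, 75]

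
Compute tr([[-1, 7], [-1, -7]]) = -8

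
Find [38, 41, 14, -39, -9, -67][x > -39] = keep x where x > -39: 38✓, 41✓, 14✓, -39✗, -9✓, -67✗
= [38, 41, 14, -9]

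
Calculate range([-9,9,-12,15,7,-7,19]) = 31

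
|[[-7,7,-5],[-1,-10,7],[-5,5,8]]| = (1)*(-7)*det([[-10, 7], [5, 8]]) + (-1)*(7)*det([[-1, 7], [-5, 8]]) + (1)*(-5)*det([[-1, -10], [-5, 5]])
= 805 + -189 + 275
= 891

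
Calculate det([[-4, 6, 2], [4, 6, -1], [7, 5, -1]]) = (1)*(-4)*det([[6, -1], [5, -1]]) + (-1)*(6)*det([[4, -1], [7, -1]]) + (1)*(2)*det([[4, 6], [7, 5]])
= 4 + -18 + -44
= -58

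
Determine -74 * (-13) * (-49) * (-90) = 4242420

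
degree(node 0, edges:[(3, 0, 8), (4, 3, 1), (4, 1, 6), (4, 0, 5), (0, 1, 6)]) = incident: (3,0), (4,0), (0,1)
= 3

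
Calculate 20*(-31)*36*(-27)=602640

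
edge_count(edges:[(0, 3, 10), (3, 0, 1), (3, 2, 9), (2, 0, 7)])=4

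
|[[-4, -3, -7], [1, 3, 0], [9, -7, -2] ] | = (1)*(-4)*det([[3, 0], [-7, -2]]) + (-1)*(-3)*det([[1, 0], [9, -2]]) + (1)*(-7)*det([[1, 3], [9, -7]])
= 24 + -6 + 238
= 256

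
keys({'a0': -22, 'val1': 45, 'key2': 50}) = ['a0', 'val1', 'key2']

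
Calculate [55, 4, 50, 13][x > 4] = [55, 50, 13]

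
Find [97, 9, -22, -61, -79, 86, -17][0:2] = [97, 9]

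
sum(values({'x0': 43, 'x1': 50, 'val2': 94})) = 43 + 50 + 94
= 187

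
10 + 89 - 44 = 55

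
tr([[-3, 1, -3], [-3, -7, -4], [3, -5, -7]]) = -17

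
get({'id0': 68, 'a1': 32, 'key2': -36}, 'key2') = -36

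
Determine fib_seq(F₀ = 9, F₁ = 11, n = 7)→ [9, 11, 20, 31, 51, 82, 133]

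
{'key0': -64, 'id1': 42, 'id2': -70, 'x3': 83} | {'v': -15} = {'key0': -64, 'id1': 42, 'id2': -70, 'x3': 83, 'v': -15}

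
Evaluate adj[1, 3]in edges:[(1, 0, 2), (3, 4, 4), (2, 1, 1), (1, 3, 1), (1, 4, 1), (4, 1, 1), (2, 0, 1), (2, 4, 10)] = 1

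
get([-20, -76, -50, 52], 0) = -20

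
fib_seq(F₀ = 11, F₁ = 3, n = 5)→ [11, 3, 14, 17, 31]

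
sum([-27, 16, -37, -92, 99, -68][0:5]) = slice → [-27, 16, -37, -92, 99]
(-27) + 16 + (-37) + (-92) + 99
= -41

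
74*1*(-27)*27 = -53946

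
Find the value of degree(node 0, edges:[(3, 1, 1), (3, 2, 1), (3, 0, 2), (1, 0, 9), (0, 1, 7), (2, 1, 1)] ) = incident: (3,0), (1,0), (0,1)
= 3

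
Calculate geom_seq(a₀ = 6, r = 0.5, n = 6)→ [6.0, 3.0, 1.5, 0.75, 0.375, 0.1875]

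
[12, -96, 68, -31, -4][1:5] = [-96, 68, -31, -4]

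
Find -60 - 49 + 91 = -18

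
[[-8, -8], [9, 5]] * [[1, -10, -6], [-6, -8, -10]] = C[0][0] = (-8)*(1) + (-8)*(-6) = 40
C[0][1] = (-8)*(-10) + (-8)*(-8) = 144
C[0][2] = (-8)*(-6) + (-8)*(-10) = 128
C[1][0] = (9)*(1) + (5)*(-6) = -21
C[1][1] = (9)*(-10) + (5)*(-8) = -130
C[1][2] = (9)*(-6) + (5)*(-10) = -104
= [[40, 144, 128], [-21, -130, -104]]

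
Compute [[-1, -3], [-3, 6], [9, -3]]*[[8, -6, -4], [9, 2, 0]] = C[0][0] = (-1)*(8) + (-3)*(9) = -35
C[0][1] = (-1)*(-6) + (-3)*(2) = 0
C[0][2] = (-1)*(-4) + (-3)*(0) = 4
C[1][0] = (-3)*(8) + (6)*(9) = 30
C[1][1] = (-3)*(-6) + (6)*(2) = 30
C[1][2] = (-3)*(-4) + (6)*(0) = 12
... (3 more cells)
= [[-35, 0, 4], [30, 30, 12], [45, -60, -36]]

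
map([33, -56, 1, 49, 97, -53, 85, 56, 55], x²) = (33)²=1089, (-56)²=3136, (1)²=1, (49)²=2401, (97)²=9409, (-53)²=2809, (85)²=7225, (56)²=3136, (55)²=3025
= [1089, 3136, 1, 2401, 9409, 2809, 7225, 3136, 3025]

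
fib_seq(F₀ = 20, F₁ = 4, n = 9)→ F_2 = F_1 + F_0 = 24
F_3 = F_2 + F_1 = 28
F_4 = F_3 + F_2 = 52
...
= [20, 4, 24, 28, 52, 80, 132, 212, 344]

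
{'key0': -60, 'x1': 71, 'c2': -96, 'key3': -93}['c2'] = -96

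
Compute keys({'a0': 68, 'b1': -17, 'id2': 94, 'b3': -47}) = ['a0', 'b1', 'id2', 'b3']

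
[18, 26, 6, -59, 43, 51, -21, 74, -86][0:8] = [18, 26, 6, -59, 43, 51, -21, 74]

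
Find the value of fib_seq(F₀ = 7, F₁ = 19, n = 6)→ F_2 = F_1 + F_0 = 26
F_3 = F_2 + F_1 = 45
F_4 = F_3 + F_2 = 71
...
= [7, 19, 26, 45, 71, 116]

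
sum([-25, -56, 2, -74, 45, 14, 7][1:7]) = -62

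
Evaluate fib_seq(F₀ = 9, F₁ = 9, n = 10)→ F_2 = F_1 + F_0 = 18
F_3 = F_2 + F_1 = 27
F_4 = F_3 + F_2 = 45
...
= [9, 9, 18, 27, 45, 72, 117, 189, 306, 495]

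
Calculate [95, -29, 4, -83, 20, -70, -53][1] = -29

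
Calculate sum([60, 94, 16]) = 170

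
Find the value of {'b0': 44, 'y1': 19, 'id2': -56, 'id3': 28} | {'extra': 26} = {'b0': 44, 'y1': 19, 'id2': -56, 'id3': 28, 'extra': 26}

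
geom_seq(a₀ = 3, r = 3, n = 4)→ a_0 = 3*3^0 = 3
a_1 = 3*3^1 = 9
a_2 = 3*3^2 = 27
...
= [3, 9, 27, 81]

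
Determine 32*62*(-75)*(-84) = 12499200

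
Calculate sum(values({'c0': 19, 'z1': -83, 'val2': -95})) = -159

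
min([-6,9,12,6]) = -6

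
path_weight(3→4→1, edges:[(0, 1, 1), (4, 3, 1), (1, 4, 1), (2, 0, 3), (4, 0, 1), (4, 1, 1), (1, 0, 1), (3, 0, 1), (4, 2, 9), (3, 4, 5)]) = 6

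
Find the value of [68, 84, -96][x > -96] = [68, 84]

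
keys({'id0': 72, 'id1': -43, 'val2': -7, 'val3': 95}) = ['id0', 'id1', 'val2', 'val3']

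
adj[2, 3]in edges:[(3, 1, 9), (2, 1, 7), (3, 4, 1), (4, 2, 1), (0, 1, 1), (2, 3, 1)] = 1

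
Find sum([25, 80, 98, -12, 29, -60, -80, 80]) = 160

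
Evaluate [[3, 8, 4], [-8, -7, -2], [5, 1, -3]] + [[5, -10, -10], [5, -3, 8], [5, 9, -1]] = [[8, -2, -6], [-3, -10, 6], [10, 10, -4]]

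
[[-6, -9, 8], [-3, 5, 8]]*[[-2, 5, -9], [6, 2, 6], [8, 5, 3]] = [[22, -8, 24], [100, 35, 81]]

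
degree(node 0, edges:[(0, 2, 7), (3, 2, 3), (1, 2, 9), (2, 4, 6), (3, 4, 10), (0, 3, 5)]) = 2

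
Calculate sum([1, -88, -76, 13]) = -150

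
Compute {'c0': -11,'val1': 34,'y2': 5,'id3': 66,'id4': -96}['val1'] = 34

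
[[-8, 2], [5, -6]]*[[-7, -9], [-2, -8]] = C[0][0] = (-8)*(-7) + (2)*(-2) = 52
C[0][1] = (-8)*(-9) + (2)*(-8) = 56
C[1][0] = (5)*(-7) + (-6)*(-2) = -23
C[1][1] = (5)*(-9) + (-6)*(-8) = 3
= [[52, 56], [-23, 3]]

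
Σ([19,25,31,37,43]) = 19 + 25 + 31 + 37 + 43
= 155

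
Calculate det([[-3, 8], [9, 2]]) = -78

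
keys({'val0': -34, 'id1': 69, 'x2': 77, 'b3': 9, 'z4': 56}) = ['val0', 'id1', 'x2', 'b3', 'z4']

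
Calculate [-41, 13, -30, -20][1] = 13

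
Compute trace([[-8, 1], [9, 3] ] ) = -5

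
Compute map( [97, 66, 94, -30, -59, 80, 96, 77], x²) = [9409, 4356, 8836, 900, 3481, 6400, 9216, 5929]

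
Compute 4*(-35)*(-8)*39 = 43680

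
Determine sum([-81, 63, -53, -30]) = -101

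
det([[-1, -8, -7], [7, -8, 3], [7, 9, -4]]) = -1230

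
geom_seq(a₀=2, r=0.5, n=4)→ [2.0, 1.0, 0.5, 0.25]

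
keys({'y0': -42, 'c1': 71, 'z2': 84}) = ['y0', 'c1', 'z2']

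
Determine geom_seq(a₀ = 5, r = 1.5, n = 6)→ [5.0, 7.5, 11.25, 16.875, 25.3125, 37.96875]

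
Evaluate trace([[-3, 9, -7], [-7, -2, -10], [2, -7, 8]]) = 3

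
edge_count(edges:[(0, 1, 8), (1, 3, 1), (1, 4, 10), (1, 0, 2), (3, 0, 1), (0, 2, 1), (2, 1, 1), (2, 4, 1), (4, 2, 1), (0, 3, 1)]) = 10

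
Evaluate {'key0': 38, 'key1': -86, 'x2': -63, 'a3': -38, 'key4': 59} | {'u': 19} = {'key0': 38, 'key1': -86, 'x2': -63, 'a3': -38, 'key4': 59, 'u': 19}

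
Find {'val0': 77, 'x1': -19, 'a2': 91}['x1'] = -19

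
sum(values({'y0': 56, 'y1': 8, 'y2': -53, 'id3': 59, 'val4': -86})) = 56 + 8 + (-53) + 59 + (-86)
= -16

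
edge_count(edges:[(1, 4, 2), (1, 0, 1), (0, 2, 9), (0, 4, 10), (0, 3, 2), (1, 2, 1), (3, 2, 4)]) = 7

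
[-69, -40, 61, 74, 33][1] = -40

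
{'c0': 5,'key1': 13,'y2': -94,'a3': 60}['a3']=60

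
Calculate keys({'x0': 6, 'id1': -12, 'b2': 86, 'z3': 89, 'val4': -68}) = ['x0', 'id1', 'b2', 'z3', 'val4']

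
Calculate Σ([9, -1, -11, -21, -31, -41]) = 9 + (-1) + (-11) + (-21) + (-31) + (-41)
= -96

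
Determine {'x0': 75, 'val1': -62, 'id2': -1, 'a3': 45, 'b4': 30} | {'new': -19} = {'x0': 75, 'val1': -62, 'id2': -1, 'a3': 45, 'b4': 30, 'new': -19}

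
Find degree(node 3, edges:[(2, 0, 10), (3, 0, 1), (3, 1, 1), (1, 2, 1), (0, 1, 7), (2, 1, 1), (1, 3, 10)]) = 3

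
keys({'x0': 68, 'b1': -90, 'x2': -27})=['x0', 'b1', 'x2']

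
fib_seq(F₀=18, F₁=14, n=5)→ [18, 14, 32, 46, 78]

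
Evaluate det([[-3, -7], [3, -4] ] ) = (-3)*(-4) - (-7)*(3)
= 33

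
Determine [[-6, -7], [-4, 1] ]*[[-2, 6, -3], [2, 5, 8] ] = [[-2, -71, -38], [10, -19, 20]]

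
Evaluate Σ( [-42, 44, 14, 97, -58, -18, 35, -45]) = (-42) + 44 + 14 + 97 + (-58) + (-18) + 35 + (-45)
= 27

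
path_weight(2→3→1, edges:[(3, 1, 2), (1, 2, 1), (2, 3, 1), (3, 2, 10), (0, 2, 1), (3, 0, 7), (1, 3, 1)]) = w(2→3)=1 + w(3→1)=2
= 3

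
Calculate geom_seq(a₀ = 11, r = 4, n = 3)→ a_0 = 11*4^0 = 11
a_1 = 11*4^1 = 44
a_2 = 11*4^2 = 176
= [11, 44, 176]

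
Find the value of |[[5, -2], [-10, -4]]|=(5)*(-4) - (-2)*(-10)
= -40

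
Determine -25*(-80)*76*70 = 10640000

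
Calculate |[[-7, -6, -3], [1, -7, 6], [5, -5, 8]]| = -40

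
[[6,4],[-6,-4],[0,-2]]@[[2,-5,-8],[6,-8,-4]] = [[36, -62, -64], [-36, 62, 64], [-12, 16, 8]]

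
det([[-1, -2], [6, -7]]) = 19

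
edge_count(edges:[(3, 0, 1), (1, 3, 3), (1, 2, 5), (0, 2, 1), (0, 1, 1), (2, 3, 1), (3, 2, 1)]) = 7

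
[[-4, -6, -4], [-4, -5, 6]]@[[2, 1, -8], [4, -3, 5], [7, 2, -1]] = [[-60, 6, 6], [14, 23, 1]]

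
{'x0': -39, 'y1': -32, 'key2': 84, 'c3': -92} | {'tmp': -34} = {'x0': -39, 'y1': -32, 'key2': 84, 'c3': -92, 'tmp': -34}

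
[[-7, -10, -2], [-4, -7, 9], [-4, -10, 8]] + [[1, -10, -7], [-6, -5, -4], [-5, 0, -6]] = [[-6, -20, -9], [-10, -12, 5], [-9, -10, 2]]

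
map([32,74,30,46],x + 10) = 32+10=42, 74+10=84, 30+10=40, 46+10=56
= [42, 84, 40, 56]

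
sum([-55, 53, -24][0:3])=-26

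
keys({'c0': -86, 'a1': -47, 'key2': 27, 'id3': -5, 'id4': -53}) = ['c0', 'a1', 'key2', 'id3', 'id4']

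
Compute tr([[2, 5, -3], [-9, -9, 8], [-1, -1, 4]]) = diagonal: 2 + (-9) + 4
= -3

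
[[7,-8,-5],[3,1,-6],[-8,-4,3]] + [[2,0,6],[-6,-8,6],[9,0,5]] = [[9, -8, 1], [-3, -7, 0], [1, -4, 8]]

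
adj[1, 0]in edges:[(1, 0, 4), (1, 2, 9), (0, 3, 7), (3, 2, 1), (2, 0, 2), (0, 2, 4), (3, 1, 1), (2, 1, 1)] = 4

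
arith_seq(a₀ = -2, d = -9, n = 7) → a_0 = -2 + 0*-9 = -2
a_1 = -2 + 1*-9 = -11
a_2 = -2 + 2*-9 = -20
...
= [-2, -11, -20, -29, -38, -47, -56]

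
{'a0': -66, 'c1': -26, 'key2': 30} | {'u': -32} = {'a0': -66, 'c1': -26, 'key2': 30, 'u': -32}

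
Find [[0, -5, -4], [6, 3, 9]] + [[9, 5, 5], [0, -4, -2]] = [[9, 0, 1], [6, -1, 7]]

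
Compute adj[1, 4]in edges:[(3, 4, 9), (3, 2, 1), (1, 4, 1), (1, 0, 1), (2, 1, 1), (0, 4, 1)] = 1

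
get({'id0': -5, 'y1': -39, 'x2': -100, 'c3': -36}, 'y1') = -39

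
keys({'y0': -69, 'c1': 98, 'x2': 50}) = ['y0', 'c1', 'x2']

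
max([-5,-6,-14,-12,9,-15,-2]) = 9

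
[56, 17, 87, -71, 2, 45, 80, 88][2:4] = [87, -71]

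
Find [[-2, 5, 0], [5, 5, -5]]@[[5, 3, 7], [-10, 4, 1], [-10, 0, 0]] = C[0][0] = (-2)*(5) + (5)*(-10) + (0)*(-10) = -60
C[0][1] = (-2)*(3) + (5)*(4) + (0)*(0) = 14
C[0][2] = (-2)*(7) + (5)*(1) + (0)*(0) = -9
C[1][0] = (5)*(5) + (5)*(-10) + (-5)*(-10) = 25
C[1][1] = (5)*(3) + (5)*(4) + (-5)*(0) = 35
C[1][2] = (5)*(7) + (5)*(1) + (-5)*(0) = 40
= [[-60, 14, -9], [25, 35, 40]]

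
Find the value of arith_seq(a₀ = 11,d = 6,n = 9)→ [11, 17, 23, 29, 35, 41, 47, 53, 59]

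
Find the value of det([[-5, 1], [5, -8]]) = (-5)*(-8) - (1)*(5)
= 35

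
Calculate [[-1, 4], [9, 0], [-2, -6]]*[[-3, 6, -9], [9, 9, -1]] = [[39, 30, 5], [-27, 54, -81], [-48, -66, 24]]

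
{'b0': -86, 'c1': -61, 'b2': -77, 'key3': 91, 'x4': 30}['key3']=91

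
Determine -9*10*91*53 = -434070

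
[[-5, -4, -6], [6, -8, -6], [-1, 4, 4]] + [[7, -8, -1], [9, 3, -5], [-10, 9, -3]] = [[2, -12, -7], [15, -5, -11], [-11, 13, 1]]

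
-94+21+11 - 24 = -86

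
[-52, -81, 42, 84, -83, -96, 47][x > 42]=keep x where x > 42: -52✗, -81✗, 42✗, 84✓, -83✗, -96✗, 47✓
= [84, 47]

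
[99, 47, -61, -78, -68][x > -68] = keep x where x > -68: 99✓, 47✓, -61✓, -78✗, -68✗
= [99, 47, -61]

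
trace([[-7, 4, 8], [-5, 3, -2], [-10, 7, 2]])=-2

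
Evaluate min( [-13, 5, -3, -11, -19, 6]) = -19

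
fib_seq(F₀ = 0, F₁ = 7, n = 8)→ [0, 7, 7, 14, 21, 35, 56, 91]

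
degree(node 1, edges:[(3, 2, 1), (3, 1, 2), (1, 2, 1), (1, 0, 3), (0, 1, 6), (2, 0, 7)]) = 4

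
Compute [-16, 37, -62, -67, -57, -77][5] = -77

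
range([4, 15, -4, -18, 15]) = 33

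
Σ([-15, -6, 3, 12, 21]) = (-15) + (-6) + 3 + 12 + 21
= 15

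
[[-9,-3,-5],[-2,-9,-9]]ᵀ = [[-9, -2], [-3, -9], [-5, -9]]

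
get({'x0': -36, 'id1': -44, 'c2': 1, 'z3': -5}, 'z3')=-5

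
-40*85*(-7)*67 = 1594600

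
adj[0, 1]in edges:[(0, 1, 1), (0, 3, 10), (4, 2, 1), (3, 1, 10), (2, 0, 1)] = 1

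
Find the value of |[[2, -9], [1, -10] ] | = -11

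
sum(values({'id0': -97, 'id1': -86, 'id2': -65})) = -248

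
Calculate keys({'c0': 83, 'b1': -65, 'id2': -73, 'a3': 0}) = ['c0', 'b1', 'id2', 'a3']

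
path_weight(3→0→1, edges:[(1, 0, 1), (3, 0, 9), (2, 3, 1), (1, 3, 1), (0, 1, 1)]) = w(3→0)=9 + w(0→1)=1
= 10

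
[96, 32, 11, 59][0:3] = [96, 32, 11]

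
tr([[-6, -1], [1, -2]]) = diagonal: (-6) + (-2)
= -8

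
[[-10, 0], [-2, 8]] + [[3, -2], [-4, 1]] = [[-7, -2], [-6, 9]]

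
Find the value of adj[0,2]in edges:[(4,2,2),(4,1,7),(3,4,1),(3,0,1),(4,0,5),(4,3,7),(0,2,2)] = 2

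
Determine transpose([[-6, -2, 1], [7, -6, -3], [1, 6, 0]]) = [[-6, 7, 1], [-2, -6, 6], [1, -3, 0]]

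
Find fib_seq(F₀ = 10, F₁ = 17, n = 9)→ F_2 = F_1 + F_0 = 27
F_3 = F_2 + F_1 = 44
F_4 = F_3 + F_2 = 71
...
= [10, 17, 27, 44, 71, 115, 186, 301, 487]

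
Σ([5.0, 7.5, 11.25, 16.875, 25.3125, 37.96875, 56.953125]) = 160.859375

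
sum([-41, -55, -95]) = -191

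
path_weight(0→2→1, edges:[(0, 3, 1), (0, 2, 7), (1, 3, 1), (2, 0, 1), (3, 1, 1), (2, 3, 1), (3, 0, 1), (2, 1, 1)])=w(0→2)=7 + w(2→1)=1
= 8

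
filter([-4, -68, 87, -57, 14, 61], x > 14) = [87, 61]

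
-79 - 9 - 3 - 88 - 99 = -278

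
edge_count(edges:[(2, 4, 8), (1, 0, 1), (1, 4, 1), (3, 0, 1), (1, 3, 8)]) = 5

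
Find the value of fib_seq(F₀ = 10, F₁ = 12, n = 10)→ [10, 12, 22, 34, 56, 90, 146, 236, 382, 618]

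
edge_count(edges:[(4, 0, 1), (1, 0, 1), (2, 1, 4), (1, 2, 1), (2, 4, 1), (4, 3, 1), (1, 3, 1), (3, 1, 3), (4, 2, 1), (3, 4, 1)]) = 10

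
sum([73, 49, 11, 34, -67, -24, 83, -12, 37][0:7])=159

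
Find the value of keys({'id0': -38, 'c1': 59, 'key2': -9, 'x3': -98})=['id0', 'c1', 'key2', 'x3']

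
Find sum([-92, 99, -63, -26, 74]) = -8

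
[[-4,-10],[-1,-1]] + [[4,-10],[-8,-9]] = [[0, -20], [-9, -10]]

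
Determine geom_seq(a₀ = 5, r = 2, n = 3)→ [5, 10, 20]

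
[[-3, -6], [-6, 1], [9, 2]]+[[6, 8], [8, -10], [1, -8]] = [[3, 2], [2, -9], [10, -6]]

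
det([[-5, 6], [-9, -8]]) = (-5)*(-8) - (6)*(-9)
= 94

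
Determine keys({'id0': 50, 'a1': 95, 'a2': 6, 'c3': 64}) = ['id0', 'a1', 'a2', 'c3']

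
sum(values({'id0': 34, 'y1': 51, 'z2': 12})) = 34 + 51 + 12
= 97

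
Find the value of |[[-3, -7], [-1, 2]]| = (-3)*(2) - (-7)*(-1)
= -13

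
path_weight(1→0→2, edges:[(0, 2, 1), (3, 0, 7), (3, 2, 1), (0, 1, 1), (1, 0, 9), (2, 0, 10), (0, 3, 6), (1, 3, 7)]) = 10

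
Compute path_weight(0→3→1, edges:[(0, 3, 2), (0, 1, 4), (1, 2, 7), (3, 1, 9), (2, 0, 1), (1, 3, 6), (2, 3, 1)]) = w(0→3)=2 + w(3→1)=9
= 11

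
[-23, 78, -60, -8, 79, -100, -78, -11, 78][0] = -23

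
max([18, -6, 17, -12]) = 18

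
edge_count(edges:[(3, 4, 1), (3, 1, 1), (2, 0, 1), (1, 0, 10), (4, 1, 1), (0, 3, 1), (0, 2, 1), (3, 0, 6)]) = 8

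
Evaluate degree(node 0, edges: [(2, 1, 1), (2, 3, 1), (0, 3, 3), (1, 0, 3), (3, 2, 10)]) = incident: (0,3), (1,0)
= 2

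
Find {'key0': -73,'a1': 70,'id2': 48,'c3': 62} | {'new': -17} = {'key0': -73, 'a1': 70, 'id2': 48, 'c3': 62, 'new': -17}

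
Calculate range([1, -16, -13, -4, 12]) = 28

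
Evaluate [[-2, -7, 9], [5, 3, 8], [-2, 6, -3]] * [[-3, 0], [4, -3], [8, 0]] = [[50, 21], [61, -9], [6, -18]]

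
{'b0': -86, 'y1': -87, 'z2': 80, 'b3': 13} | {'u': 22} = {'b0': -86, 'y1': -87, 'z2': 80, 'b3': 13, 'u': 22}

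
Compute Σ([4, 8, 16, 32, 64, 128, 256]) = 508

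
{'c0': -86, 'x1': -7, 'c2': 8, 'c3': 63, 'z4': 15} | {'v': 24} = {'c0': -86, 'x1': -7, 'c2': 8, 'c3': 63, 'z4': 15, 'v': 24}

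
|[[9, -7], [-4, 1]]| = (9)*(1) - (-7)*(-4)
= -19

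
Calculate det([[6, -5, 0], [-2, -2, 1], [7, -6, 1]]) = (1)*(6)*det([[-2, 1], [-6, 1]]) + (-1)*(-5)*det([[-2, 1], [7, 1]]) + (1)*(0)*det([[-2, -2], [7, -6]])
= 24 + -45 + 0
= -21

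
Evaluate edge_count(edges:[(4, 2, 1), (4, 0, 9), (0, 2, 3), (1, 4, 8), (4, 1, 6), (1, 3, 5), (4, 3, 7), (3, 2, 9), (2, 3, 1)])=9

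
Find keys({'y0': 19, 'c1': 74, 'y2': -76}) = ['y0', 'c1', 'y2']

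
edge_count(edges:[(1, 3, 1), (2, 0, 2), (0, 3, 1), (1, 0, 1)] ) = 4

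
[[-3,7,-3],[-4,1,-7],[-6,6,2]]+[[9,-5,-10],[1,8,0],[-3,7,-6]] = [[6, 2, -13], [-3, 9, -7], [-9, 13, -4]]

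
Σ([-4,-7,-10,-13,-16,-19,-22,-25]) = (-4) + (-7) + (-10) + (-13) + (-16) + (-19) + (-22) + (-25)
= -116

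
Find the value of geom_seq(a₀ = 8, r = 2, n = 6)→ [8, 16, 32, 64, 128, 256]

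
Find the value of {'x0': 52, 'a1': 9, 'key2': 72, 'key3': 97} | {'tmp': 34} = {'x0': 52, 'a1': 9, 'key2': 72, 'key3': 97, 'tmp': 34}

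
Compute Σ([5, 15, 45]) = 5 + 15 + 45
= 65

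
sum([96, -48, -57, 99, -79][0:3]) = -9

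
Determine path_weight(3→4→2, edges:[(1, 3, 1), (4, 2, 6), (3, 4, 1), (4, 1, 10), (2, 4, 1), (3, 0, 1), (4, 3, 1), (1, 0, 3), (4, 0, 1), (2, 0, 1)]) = 7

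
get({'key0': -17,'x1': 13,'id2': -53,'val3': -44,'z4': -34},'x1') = 13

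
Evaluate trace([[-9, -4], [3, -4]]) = diagonal: (-9) + (-4)
= -13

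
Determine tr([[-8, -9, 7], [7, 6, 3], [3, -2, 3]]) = diagonal: (-8) + 6 + 3
= 1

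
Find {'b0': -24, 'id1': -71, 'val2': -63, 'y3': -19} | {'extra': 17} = {'b0': -24, 'id1': -71, 'val2': -63, 'y3': -19, 'extra': 17}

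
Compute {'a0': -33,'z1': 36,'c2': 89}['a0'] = -33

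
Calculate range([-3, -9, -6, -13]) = 10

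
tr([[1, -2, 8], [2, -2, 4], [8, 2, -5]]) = diagonal: 1 + (-2) + (-5)
= -6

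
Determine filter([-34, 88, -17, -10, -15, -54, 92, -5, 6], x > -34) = keep x where x > -34: -34✗, 88✓, -17✓, -10✓, -15✓, -54✗, 92✓, -5✓, 6✓
= [88, -17, -10, -15, 92, -5, 6]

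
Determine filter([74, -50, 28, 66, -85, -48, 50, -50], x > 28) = [74, 66, 50]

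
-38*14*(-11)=5852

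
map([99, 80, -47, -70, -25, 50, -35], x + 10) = [109, 90, -37, -60, -15, 60, -25]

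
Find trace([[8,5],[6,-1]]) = 7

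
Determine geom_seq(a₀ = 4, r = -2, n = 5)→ [4, -8, 16, -32, 64]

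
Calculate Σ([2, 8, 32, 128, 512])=682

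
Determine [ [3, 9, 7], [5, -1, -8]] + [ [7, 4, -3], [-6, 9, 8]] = [[10, 13, 4], [-1, 8, 0]]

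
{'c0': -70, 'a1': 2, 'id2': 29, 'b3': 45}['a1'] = 2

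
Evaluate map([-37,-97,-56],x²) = (-37)²=1369, (-97)²=9409, (-56)²=3136
= [1369, 9409, 3136]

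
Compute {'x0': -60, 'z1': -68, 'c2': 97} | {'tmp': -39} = {'x0': -60, 'z1': -68, 'c2': 97, 'tmp': -39}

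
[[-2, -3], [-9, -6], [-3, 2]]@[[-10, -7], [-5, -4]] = C[0][0] = (-2)*(-10) + (-3)*(-5) = 35
C[0][1] = (-2)*(-7) + (-3)*(-4) = 26
C[1][0] = (-9)*(-10) + (-6)*(-5) = 120
C[1][1] = (-9)*(-7) + (-6)*(-4) = 87
C[2][0] = (-3)*(-10) + (2)*(-5) = 20
C[2][1] = (-3)*(-7) + (2)*(-4) = 13
= [[35, 26], [120, 87], [20, 13]]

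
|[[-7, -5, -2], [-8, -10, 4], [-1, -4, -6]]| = (1)*(-7)*det([[-10, 4], [-4, -6]]) + (-1)*(-5)*det([[-8, 4], [-1, -6]]) + (1)*(-2)*det([[-8, -10], [-1, -4]])
= -532 + 260 + -44
= -316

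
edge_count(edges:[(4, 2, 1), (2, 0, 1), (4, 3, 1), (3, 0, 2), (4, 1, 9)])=5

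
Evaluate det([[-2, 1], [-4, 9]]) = (-2)*(9) - (1)*(-4)
= -14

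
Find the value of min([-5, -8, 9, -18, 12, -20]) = -20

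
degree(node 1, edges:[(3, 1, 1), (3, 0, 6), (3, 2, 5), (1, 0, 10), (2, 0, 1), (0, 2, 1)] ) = incident: (3,1), (1,0)
= 2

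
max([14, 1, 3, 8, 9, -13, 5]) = 14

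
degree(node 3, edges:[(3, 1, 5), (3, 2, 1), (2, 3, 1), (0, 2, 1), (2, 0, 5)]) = incident: (3,1), (3,2), (2,3)
= 3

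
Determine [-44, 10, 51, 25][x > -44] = [10, 51, 25]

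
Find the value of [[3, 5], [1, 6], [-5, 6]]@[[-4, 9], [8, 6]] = C[0][0] = (3)*(-4) + (5)*(8) = 28
C[0][1] = (3)*(9) + (5)*(6) = 57
C[1][0] = (1)*(-4) + (6)*(8) = 44
C[1][1] = (1)*(9) + (6)*(6) = 45
C[2][0] = (-5)*(-4) + (6)*(8) = 68
C[2][1] = (-5)*(9) + (6)*(6) = -9
= [[28, 57], [44, 45], [68, -9]]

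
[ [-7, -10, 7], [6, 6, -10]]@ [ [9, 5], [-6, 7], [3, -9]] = C[0][0] = (-7)*(9) + (-10)*(-6) + (7)*(3) = 18
C[0][1] = (-7)*(5) + (-10)*(7) + (7)*(-9) = -168
C[1][0] = (6)*(9) + (6)*(-6) + (-10)*(3) = -12
C[1][1] = (6)*(5) + (6)*(7) + (-10)*(-9) = 162
= [[18, -168], [-12, 162]]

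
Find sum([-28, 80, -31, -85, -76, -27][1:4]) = -36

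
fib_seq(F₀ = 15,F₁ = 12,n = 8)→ [15, 12, 27, 39, 66, 105, 171, 276]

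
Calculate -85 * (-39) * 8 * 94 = 2492880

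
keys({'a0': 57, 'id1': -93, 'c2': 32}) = ['a0', 'id1', 'c2']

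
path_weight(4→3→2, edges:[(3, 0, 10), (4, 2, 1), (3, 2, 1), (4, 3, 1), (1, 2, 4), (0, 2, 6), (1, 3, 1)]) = 2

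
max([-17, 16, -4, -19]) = 16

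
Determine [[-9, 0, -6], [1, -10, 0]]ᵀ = [[-9, 1], [0, -10], [-6, 0]]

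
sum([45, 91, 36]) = 45 + 91 + 36
= 172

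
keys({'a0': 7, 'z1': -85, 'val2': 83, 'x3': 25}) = ['a0', 'z1', 'val2', 'x3']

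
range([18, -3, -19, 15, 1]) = 37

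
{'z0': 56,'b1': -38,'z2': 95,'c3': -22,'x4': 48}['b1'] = -38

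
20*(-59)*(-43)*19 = 964060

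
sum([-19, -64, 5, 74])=(-19) + (-64) + 5 + 74
= -4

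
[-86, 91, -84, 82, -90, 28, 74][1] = 91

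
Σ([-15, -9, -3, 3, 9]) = (-15) + (-9) + (-3) + 3 + 9
= -15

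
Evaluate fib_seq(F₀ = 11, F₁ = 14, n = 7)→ F_2 = F_1 + F_0 = 25
F_3 = F_2 + F_1 = 39
F_4 = F_3 + F_2 = 64
...
= [11, 14, 25, 39, 64, 103, 167]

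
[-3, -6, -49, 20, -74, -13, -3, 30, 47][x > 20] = [30, 47]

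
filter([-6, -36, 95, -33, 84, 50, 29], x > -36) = [-6, 95, -33, 84, 50, 29]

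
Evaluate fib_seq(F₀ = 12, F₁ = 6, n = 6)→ F_2 = F_1 + F_0 = 18
F_3 = F_2 + F_1 = 24
F_4 = F_3 + F_2 = 42
...
= [12, 6, 18, 24, 42, 66]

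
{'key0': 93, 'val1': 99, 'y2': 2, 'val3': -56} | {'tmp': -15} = {'key0': 93, 'val1': 99, 'y2': 2, 'val3': -56, 'tmp': -15}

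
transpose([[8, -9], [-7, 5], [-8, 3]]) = [[8, -7, -8], [-9, 5, 3]]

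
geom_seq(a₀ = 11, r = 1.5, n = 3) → [11.0, 16.5, 24.75]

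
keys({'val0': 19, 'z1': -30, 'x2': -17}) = ['val0', 'z1', 'x2']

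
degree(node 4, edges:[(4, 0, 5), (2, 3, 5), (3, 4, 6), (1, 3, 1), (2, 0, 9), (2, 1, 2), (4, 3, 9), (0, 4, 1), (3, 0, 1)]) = incident: (4,0), (3,4), (4,3), (0,4)
= 4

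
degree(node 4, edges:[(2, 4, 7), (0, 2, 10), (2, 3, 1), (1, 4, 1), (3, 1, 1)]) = 2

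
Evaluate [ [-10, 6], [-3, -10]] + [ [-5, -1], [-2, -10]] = [[-15, 5], [-5, -20]]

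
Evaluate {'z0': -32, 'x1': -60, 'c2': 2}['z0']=-32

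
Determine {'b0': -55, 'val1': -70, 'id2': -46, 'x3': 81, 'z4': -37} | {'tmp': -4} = {'b0': -55, 'val1': -70, 'id2': -46, 'x3': 81, 'z4': -37, 'tmp': -4}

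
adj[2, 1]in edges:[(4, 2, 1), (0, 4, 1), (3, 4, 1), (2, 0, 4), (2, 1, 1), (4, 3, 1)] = 1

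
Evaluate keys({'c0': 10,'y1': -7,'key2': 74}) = ['c0', 'y1', 'key2']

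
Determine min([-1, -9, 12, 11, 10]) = -9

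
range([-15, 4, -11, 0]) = 19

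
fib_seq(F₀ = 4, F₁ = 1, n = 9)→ F_2 = F_1 + F_0 = 5
F_3 = F_2 + F_1 = 6
F_4 = F_3 + F_2 = 11
...
= [4, 1, 5, 6, 11, 17, 28, 45, 73]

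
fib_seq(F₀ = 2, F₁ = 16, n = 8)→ [2, 16, 18, 34, 52, 86, 138, 224]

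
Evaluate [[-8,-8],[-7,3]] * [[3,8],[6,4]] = [[-72, -96], [-3, -44]]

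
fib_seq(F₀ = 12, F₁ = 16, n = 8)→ [12, 16, 28, 44, 72, 116, 188, 304]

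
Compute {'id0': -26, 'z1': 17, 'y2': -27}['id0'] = -26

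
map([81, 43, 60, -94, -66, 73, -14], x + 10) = [91, 53, 70, -84, -56, 83, -4]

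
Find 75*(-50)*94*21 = -7402500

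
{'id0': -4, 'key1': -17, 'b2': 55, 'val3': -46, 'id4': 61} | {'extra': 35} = {'id0': -4, 'key1': -17, 'b2': 55, 'val3': -46, 'id4': 61, 'extra': 35}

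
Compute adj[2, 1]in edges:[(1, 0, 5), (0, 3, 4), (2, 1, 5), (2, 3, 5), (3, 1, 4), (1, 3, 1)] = 5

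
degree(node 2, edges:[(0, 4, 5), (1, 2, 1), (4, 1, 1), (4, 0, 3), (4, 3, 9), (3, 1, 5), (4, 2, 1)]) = incident: (1,2), (4,2)
= 2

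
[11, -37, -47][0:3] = [11, -37, -47]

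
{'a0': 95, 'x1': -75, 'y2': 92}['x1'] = -75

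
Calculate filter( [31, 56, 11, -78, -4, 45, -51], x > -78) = keep x where x > -78: 31✓, 56✓, 11✓, -78✗, -4✓, 45✓, -51✓
= [31, 56, 11, -4, 45, -51]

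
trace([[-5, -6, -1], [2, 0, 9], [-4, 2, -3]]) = -8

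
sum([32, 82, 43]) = 32 + 82 + 43
= 157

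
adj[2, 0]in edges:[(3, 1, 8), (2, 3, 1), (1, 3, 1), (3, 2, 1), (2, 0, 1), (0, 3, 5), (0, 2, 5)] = 1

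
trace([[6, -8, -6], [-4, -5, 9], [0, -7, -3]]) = -2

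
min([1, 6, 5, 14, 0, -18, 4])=-18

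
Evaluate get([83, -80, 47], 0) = 83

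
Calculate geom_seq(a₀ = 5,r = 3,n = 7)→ a_0 = 5*3^0 = 5
a_1 = 5*3^1 = 15
a_2 = 5*3^2 = 45
...
= [5, 15, 45, 135, 405, 1215, 3645]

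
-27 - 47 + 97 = 23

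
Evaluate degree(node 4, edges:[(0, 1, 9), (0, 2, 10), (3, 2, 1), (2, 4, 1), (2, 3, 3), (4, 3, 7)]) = 2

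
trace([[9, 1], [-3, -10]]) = -1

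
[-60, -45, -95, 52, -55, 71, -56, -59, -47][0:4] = [-60, -45, -95, 52]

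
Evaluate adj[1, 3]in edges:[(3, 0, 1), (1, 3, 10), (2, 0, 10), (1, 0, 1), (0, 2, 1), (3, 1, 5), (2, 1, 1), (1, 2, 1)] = 10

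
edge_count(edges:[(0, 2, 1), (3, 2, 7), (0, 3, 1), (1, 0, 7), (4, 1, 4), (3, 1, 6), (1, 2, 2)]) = 7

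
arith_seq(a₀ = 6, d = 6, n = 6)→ [6, 12, 18, 24, 30, 36]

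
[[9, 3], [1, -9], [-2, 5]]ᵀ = [[9, 1, -2], [3, -9, 5]]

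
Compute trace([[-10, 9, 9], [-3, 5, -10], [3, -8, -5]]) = diagonal: (-10) + 5 + (-5)
= -10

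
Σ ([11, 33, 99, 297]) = 11 + 33 + 99 + 297
= 440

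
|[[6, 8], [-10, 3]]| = 98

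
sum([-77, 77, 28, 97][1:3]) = 105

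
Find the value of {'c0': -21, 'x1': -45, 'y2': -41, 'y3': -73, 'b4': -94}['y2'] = -41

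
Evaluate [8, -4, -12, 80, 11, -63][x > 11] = keep x where x > 11: 8✗, -4✗, -12✗, 80✓, 11✗, -63✗
= [80]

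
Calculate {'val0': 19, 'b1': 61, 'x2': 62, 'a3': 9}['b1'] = 61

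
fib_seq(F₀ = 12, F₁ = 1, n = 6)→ F_2 = F_1 + F_0 = 13
F_3 = F_2 + F_1 = 14
F_4 = F_3 + F_2 = 27
...
= [12, 1, 13, 14, 27, 41]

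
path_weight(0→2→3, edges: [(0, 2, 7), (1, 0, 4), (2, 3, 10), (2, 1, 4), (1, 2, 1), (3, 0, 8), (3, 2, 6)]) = w(0→2)=7 + w(2→3)=10
= 17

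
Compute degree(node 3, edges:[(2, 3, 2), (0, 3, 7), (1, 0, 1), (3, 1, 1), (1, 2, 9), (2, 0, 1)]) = incident: (2,3), (0,3), (3,1)
= 3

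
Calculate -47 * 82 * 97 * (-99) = 37009962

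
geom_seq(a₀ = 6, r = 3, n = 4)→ [6, 18, 54, 162]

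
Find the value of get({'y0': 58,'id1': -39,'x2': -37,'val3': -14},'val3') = -14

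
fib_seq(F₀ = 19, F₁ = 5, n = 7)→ [19, 5, 24, 29, 53, 82, 135]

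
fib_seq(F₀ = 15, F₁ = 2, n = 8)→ [15, 2, 17, 19, 36, 55, 91, 146]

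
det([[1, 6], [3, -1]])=-19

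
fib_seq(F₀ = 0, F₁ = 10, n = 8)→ F_2 = F_1 + F_0 = 10
F_3 = F_2 + F_1 = 20
F_4 = F_3 + F_2 = 30
...
= [0, 10, 10, 20, 30, 50, 80, 130]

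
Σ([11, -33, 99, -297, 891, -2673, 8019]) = 11 + -33 + 99 + -297 + 891 + -2673 + 8019
= 6017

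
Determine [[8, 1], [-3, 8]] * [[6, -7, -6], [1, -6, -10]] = C[0][0] = (8)*(6) + (1)*(1) = 49
C[0][1] = (8)*(-7) + (1)*(-6) = -62
C[0][2] = (8)*(-6) + (1)*(-10) = -58
C[1][0] = (-3)*(6) + (8)*(1) = -10
C[1][1] = (-3)*(-7) + (8)*(-6) = -27
C[1][2] = (-3)*(-6) + (8)*(-10) = -62
= [[49, -62, -58], [-10, -27, -62]]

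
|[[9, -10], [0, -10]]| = (9)*(-10) - (-10)*(0)
= -90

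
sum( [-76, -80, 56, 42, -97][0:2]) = -156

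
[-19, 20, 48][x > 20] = keep x where x > 20: -19✗, 20✗, 48✓
= [48]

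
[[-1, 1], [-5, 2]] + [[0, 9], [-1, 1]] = [[-1, 10], [-6, 3]]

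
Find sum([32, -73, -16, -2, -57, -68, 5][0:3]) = -57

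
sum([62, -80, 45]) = 62 + (-80) + 45
= 27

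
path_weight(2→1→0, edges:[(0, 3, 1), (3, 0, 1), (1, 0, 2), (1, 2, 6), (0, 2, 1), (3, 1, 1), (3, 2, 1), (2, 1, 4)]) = 6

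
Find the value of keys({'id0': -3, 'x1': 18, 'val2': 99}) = ['id0', 'x1', 'val2']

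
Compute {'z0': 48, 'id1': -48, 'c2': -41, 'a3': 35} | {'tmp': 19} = {'z0': 48, 'id1': -48, 'c2': -41, 'a3': 35, 'tmp': 19}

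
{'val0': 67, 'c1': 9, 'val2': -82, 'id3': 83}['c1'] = 9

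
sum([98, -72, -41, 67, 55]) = 107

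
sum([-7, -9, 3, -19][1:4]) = slice → [-9, 3, -19]
(-9) + 3 + (-19)
= -25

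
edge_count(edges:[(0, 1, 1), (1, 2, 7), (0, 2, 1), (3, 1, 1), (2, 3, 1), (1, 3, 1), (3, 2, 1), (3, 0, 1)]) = 8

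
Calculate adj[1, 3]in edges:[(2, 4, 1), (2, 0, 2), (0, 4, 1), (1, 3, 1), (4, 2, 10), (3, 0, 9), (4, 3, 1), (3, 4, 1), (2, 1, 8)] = 1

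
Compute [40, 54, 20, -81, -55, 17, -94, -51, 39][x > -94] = keep x where x > -94: 40✓, 54✓, 20✓, -81✓, -55✓, 17✓, -94✗, -51✓, 39✓
= [40, 54, 20, -81, -55, 17, -51, 39]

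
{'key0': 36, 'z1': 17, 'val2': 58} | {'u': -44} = {'key0': 36, 'z1': 17, 'val2': 58, 'u': -44}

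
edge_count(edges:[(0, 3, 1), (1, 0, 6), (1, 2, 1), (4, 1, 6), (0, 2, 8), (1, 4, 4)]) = 6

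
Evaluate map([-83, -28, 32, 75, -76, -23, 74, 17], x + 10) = -83+10=-73, -28+10=-18, 32+10=42, 75+10=85, -76+10=-66, -23+10=-13, 74+10=84, 17+10=27
= [-73, -18, 42, 85, -66, -13, 84, 27]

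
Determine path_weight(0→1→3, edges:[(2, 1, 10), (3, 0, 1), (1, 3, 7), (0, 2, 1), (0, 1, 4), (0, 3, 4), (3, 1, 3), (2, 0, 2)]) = 11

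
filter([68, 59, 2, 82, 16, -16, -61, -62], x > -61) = keep x where x > -61: 68✓, 59✓, 2✓, 82✓, 16✓, -16✓, -61✗, -62✗
= [68, 59, 2, 82, 16, -16]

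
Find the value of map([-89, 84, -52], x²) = (-89)²=7921, (84)²=7056, (-52)²=2704
= [7921, 7056, 2704]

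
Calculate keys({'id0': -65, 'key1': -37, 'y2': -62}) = ['id0', 'key1', 'y2']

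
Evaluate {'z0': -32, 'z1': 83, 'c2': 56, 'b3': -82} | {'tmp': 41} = {'z0': -32, 'z1': 83, 'c2': 56, 'b3': -82, 'tmp': 41}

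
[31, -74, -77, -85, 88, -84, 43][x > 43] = [88]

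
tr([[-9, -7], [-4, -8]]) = -17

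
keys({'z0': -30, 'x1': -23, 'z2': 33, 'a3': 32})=['z0', 'x1', 'z2', 'a3']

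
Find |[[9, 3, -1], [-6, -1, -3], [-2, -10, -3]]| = (1)*(9)*det([[-1, -3], [-10, -3]]) + (-1)*(3)*det([[-6, -3], [-2, -3]]) + (1)*(-1)*det([[-6, -1], [-2, -10]])
= -243 + -36 + -58
= -337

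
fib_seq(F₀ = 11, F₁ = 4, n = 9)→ [11, 4, 15, 19, 34, 53, 87, 140, 227]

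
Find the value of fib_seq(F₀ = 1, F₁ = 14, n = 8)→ [1, 14, 15, 29, 44, 73, 117, 190]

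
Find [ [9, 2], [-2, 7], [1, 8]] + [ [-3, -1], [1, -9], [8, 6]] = [[6, 1], [-1, -2], [9, 14]]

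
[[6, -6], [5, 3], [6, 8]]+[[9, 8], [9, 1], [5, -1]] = [[15, 2], [14, 4], [11, 7]]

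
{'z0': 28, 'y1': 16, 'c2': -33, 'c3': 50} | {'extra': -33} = {'z0': 28, 'y1': 16, 'c2': -33, 'c3': 50, 'extra': -33}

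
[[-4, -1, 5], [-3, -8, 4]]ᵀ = [[-4, -3], [-1, -8], [5, 4]]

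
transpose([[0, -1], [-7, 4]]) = [[0, -7], [-1, 4]]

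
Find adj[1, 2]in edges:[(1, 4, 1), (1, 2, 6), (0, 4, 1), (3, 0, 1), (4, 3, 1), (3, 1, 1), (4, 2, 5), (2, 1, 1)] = 6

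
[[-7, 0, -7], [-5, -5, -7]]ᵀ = [[-7, -5], [0, -5], [-7, -7]]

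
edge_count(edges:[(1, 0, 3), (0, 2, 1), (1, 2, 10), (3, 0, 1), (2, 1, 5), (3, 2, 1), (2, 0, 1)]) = 7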